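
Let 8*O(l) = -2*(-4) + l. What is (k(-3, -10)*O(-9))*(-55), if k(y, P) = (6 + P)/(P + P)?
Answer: 11/8 ≈ 1.3750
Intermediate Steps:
k(y, P) = (6 + P)/(2*P) (k(y, P) = (6 + P)/((2*P)) = (6 + P)*(1/(2*P)) = (6 + P)/(2*P))
O(l) = 1 + l/8 (O(l) = (-2*(-4) + l)/8 = (8 + l)/8 = 1 + l/8)
(k(-3, -10)*O(-9))*(-55) = (((½)*(6 - 10)/(-10))*(1 + (⅛)*(-9)))*(-55) = (((½)*(-⅒)*(-4))*(1 - 9/8))*(-55) = ((⅕)*(-⅛))*(-55) = -1/40*(-55) = 11/8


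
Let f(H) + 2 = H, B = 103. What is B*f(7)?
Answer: 515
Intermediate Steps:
f(H) = -2 + H
B*f(7) = 103*(-2 + 7) = 103*5 = 515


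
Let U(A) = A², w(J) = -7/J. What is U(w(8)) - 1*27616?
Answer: -1767375/64 ≈ -27615.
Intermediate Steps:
U(w(8)) - 1*27616 = (-7/8)² - 1*27616 = (-7*⅛)² - 27616 = (-7/8)² - 27616 = 49/64 - 27616 = -1767375/64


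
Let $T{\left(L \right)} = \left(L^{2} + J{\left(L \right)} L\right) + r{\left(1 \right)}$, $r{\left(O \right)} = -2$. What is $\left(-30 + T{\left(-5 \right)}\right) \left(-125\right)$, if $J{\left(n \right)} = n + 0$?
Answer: $-2250$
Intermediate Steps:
$J{\left(n \right)} = n$
$T{\left(L \right)} = -2 + 2 L^{2}$ ($T{\left(L \right)} = \left(L^{2} + L L\right) - 2 = \left(L^{2} + L^{2}\right) - 2 = 2 L^{2} - 2 = -2 + 2 L^{2}$)
$\left(-30 + T{\left(-5 \right)}\right) \left(-125\right) = \left(-30 - \left(2 - 2 \left(-5\right)^{2}\right)\right) \left(-125\right) = \left(-30 + \left(-2 + 2 \cdot 25\right)\right) \left(-125\right) = \left(-30 + \left(-2 + 50\right)\right) \left(-125\right) = \left(-30 + 48\right) \left(-125\right) = 18 \left(-125\right) = -2250$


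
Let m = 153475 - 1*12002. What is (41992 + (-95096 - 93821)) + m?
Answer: -5452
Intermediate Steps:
m = 141473 (m = 153475 - 12002 = 141473)
(41992 + (-95096 - 93821)) + m = (41992 + (-95096 - 93821)) + 141473 = (41992 - 188917) + 141473 = -146925 + 141473 = -5452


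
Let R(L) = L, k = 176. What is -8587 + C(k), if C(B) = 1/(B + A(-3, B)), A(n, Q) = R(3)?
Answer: -1537072/179 ≈ -8587.0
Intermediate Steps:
A(n, Q) = 3
C(B) = 1/(3 + B) (C(B) = 1/(B + 3) = 1/(3 + B))
-8587 + C(k) = -8587 + 1/(3 + 176) = -8587 + 1/179 = -1537072/179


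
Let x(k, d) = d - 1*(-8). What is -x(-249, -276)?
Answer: 268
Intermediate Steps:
x(k, d) = 8 + d (x(k, d) = d + 8 = 8 + d)
-x(-249, -276) = -(8 - 276) = -1*(-268) = 268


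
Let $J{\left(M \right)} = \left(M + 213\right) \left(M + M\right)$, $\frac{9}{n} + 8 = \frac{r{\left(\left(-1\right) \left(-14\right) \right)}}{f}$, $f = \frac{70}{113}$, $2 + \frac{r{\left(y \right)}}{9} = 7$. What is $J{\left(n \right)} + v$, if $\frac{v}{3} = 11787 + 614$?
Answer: $\frac{30518795607}{819025} \approx 37262.0$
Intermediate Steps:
$r{\left(y \right)} = 45$ ($r{\left(y \right)} = -18 + 9 \cdot 7 = -18 + 63 = 45$)
$f = \frac{70}{113}$ ($f = 70 \cdot \frac{1}{113} = \frac{70}{113} \approx 0.61947$)
$n = \frac{126}{905}$ ($n = \frac{9}{-8 + \frac{45}{\frac{70}{113}}} = \frac{9}{-8 + 45 \cdot \frac{113}{70}} = \frac{9}{-8 + \frac{1017}{14}} = \frac{9}{\frac{905}{14}} = 9 \cdot \frac{14}{905} = \frac{126}{905} \approx 0.13923$)
$v = 37203$ ($v = 3 \left(11787 + 614\right) = 3 \cdot 12401 = 37203$)
$J{\left(M \right)} = 2 M \left(213 + M\right)$ ($J{\left(M \right)} = \left(213 + M\right) 2 M = 2 M \left(213 + M\right)$)
$J{\left(n \right)} + v = 2 \cdot \frac{126}{905} \left(213 + \frac{126}{905}\right) + 37203 = 2 \cdot \frac{126}{905} \cdot \frac{192891}{905} + 37203 = \frac{48608532}{819025} + 37203 = \frac{30518795607}{819025}$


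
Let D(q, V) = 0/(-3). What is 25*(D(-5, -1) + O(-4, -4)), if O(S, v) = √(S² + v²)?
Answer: 100*√2 ≈ 141.42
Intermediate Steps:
D(q, V) = 0 (D(q, V) = 0*(-⅓) = 0)
25*(D(-5, -1) + O(-4, -4)) = 25*(0 + √((-4)² + (-4)²)) = 25*(0 + √(16 + 16)) = 25*(0 + √32) = 25*(0 + 4*√2) = 25*(4*√2) = 100*√2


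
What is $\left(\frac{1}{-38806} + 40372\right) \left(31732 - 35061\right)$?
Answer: $- \frac{5215463841399}{38806} \approx -1.344 \cdot 10^{8}$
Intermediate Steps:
$\left(\frac{1}{-38806} + 40372\right) \left(31732 - 35061\right) = \left(- \frac{1}{38806} + 40372\right) \left(-3329\right) = \frac{1566675831}{38806} \left(-3329\right) = - \frac{5215463841399}{38806}$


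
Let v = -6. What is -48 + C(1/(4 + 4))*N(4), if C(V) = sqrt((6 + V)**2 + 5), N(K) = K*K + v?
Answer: -48 + 5*sqrt(2721)/4 ≈ 17.204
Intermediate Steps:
N(K) = -6 + K**2 (N(K) = K*K - 6 = K**2 - 6 = -6 + K**2)
C(V) = sqrt(5 + (6 + V)**2)
-48 + C(1/(4 + 4))*N(4) = -48 + sqrt(5 + (6 + 1/(4 + 4))**2)*(-6 + 4**2) = -48 + sqrt(5 + (6 + 1/8)**2)*(-6 + 16) = -48 + sqrt(5 + (6 + 1/8)**2)*10 = -48 + sqrt(5 + (49/8)**2)*10 = -48 + sqrt(5 + 2401/64)*10 = -48 + sqrt(2721/64)*10 = -48 + (sqrt(2721)/8)*10 = -48 + 5*sqrt(2721)/4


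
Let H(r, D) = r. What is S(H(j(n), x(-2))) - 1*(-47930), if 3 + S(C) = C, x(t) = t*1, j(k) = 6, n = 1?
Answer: 47933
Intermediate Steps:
x(t) = t
S(C) = -3 + C
S(H(j(n), x(-2))) - 1*(-47930) = (-3 + 6) - 1*(-47930) = 3 + 47930 = 47933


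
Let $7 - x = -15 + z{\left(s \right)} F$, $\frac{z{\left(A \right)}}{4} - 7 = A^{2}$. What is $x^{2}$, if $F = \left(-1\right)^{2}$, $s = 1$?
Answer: $100$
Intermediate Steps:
$F = 1$
$z{\left(A \right)} = 28 + 4 A^{2}$
$x = -10$ ($x = 7 - \left(-15 + \left(28 + 4 \cdot 1^{2}\right) 1\right) = 7 - \left(-15 + \left(28 + 4 \cdot 1\right) 1\right) = 7 - \left(-15 + \left(28 + 4\right) 1\right) = 7 - \left(-15 + 32 \cdot 1\right) = 7 - \left(-15 + 32\right) = 7 - 17 = -10$)
$x^{2} = \left(-10\right)^{2} = 100$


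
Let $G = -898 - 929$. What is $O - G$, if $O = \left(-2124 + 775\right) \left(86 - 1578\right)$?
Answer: $2014535$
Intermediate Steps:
$G = -1827$ ($G = -898 - 929 = -1827$)
$O = 2012708$ ($O = \left(-1349\right) \left(-1492\right) = 2012708$)
$O - G = 2012708 - -1827 = 2012708 + 1827 = 2014535$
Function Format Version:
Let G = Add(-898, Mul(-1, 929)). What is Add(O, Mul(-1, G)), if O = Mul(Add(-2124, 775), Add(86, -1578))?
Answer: 2014535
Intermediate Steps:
G = -1827 (G = Add(-898, -929) = -1827)
O = 2012708 (O = Mul(-1349, -1492) = 2012708)
Add(O, Mul(-1, G)) = Add(2012708, Mul(-1, -1827)) = Add(2012708, 1827) = 2014535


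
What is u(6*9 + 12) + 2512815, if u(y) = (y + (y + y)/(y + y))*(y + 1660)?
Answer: 2628457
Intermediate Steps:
u(y) = (1 + y)*(1660 + y) (u(y) = (y + (2*y)/((2*y)))*(1660 + y) = (y + (2*y)*(1/(2*y)))*(1660 + y) = (y + 1)*(1660 + y) = (1 + y)*(1660 + y))
u(6*9 + 12) + 2512815 = (1660 + (6*9 + 12)² + 1661*(6*9 + 12)) + 2512815 = (1660 + (54 + 12)² + 1661*(54 + 12)) + 2512815 = (1660 + 66² + 1661*66) + 2512815 = (1660 + 4356 + 109626) + 2512815 = 115642 + 2512815 = 2628457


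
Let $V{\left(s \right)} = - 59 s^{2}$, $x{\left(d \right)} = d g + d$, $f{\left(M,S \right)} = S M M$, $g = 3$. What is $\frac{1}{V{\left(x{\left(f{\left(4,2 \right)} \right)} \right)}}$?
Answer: $- \frac{1}{966656} \approx -1.0345 \cdot 10^{-6}$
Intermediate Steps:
$f{\left(M,S \right)} = S M^{2}$ ($f{\left(M,S \right)} = M S M = S M^{2}$)
$x{\left(d \right)} = 4 d$ ($x{\left(d \right)} = d 3 + d = 3 d + d = 4 d$)
$\frac{1}{V{\left(x{\left(f{\left(4,2 \right)} \right)} \right)}} = \frac{1}{\left(-59\right) \left(4 \cdot 2 \cdot 4^{2}\right)^{2}} = \frac{1}{\left(-59\right) \left(4 \cdot 2 \cdot 16\right)^{2}} = \frac{1}{\left(-59\right) \left(4 \cdot 32\right)^{2}} = \frac{1}{\left(-59\right) 128^{2}} = \frac{1}{\left(-59\right) 16384} = \frac{1}{-966656} = - \frac{1}{966656}$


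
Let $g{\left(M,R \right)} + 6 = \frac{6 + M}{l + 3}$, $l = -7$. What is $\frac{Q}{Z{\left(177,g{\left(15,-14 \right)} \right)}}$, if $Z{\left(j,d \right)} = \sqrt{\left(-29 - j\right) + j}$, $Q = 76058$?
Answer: $- \frac{76058 i \sqrt{29}}{29} \approx - 14124.0 i$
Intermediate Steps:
$g{\left(M,R \right)} = - \frac{15}{2} - \frac{M}{4}$ ($g{\left(M,R \right)} = -6 + \frac{6 + M}{-7 + 3} = -6 + \frac{6 + M}{-4} = -6 + \left(6 + M\right) \left(- \frac{1}{4}\right) = -6 - \left(\frac{3}{2} + \frac{M}{4}\right) = - \frac{15}{2} - \frac{M}{4}$)
$Z{\left(j,d \right)} = i \sqrt{29}$ ($Z{\left(j,d \right)} = \sqrt{-29} = i \sqrt{29}$)
$\frac{Q}{Z{\left(177,g{\left(15,-14 \right)} \right)}} = \frac{76058}{i \sqrt{29}} = 76058 \left(- \frac{i \sqrt{29}}{29}\right) = - \frac{76058 i \sqrt{29}}{29}$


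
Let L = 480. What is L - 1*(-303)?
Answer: 783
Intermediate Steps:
L - 1*(-303) = 480 - 1*(-303) = 480 + 303 = 783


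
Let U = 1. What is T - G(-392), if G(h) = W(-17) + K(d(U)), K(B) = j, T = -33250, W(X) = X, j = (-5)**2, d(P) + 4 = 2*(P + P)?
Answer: -33258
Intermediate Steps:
d(P) = -4 + 4*P (d(P) = -4 + 2*(P + P) = -4 + 2*(2*P) = -4 + 4*P)
j = 25
K(B) = 25
G(h) = 8 (G(h) = -17 + 25 = 8)
T - G(-392) = -33250 - 1*8 = -33250 - 8 = -33258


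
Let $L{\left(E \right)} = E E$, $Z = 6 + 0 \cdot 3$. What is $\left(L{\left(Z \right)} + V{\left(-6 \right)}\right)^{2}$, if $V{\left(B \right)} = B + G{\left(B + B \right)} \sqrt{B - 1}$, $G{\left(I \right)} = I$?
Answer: $-108 - 720 i \sqrt{7} \approx -108.0 - 1904.9 i$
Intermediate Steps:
$Z = 6$ ($Z = 6 + 0 = 6$)
$L{\left(E \right)} = E^{2}$
$V{\left(B \right)} = B + 2 B \sqrt{-1 + B}$ ($V{\left(B \right)} = B + \left(B + B\right) \sqrt{B - 1} = B + 2 B \sqrt{-1 + B}$)
$\left(L{\left(Z \right)} + V{\left(-6 \right)}\right)^{2} = \left(6^{2} - 6 \left(1 + 2 \sqrt{-1 - 6}\right)\right)^{2} = \left(36 - 6 \left(1 + 2 \sqrt{-7}\right)\right)^{2} = \left(36 - 6 \left(1 + 2 i \sqrt{7}\right)\right)^{2} = \left(36 - \left(6 + 12 i \sqrt{7}\right)\right)^{2} = \left(30 - 12 i \sqrt{7}\right)^{2}$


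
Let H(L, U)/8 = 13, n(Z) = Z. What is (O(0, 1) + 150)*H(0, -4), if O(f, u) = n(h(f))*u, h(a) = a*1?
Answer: 15600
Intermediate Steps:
h(a) = a
H(L, U) = 104 (H(L, U) = 8*13 = 104)
O(f, u) = f*u
(O(0, 1) + 150)*H(0, -4) = (0*1 + 150)*104 = (0 + 150)*104 = 150*104 = 15600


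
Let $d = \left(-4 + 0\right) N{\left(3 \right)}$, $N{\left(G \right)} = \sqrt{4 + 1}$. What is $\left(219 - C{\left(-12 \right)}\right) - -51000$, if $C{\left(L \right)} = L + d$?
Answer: $51231 + 4 \sqrt{5} \approx 51240.0$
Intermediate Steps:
$N{\left(G \right)} = \sqrt{5}$
$d = - 4 \sqrt{5}$ ($d = \left(-4 + 0\right) \sqrt{5} = - 4 \sqrt{5} \approx -8.9443$)
$C{\left(L \right)} = L - 4 \sqrt{5}$
$\left(219 - C{\left(-12 \right)}\right) - -51000 = \left(219 - \left(-12 - 4 \sqrt{5}\right)\right) - -51000 = \left(219 + \left(12 + 4 \sqrt{5}\right)\right) + 51000 = \left(231 + 4 \sqrt{5}\right) + 51000 = 51231 + 4 \sqrt{5}$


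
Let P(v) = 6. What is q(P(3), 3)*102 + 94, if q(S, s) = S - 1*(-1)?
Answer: 808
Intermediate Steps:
q(S, s) = 1 + S (q(S, s) = S + 1 = 1 + S)
q(P(3), 3)*102 + 94 = (1 + 6)*102 + 94 = 7*102 + 94 = 714 + 94 = 808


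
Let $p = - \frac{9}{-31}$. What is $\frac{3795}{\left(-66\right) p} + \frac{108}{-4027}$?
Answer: $- \frac{14358199}{72486} \approx -198.08$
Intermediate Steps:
$p = \frac{9}{31}$ ($p = \left(-9\right) \left(- \frac{1}{31}\right) = \frac{9}{31} \approx 0.29032$)
$\frac{3795}{\left(-66\right) p} + \frac{108}{-4027} = \frac{3795}{\left(-66\right) \frac{9}{31}} + \frac{108}{-4027} = \frac{3795}{- \frac{594}{31}} + 108 \left(- \frac{1}{4027}\right) = 3795 \left(- \frac{31}{594}\right) - \frac{108}{4027} = - \frac{3565}{18} - \frac{108}{4027} = - \frac{14358199}{72486}$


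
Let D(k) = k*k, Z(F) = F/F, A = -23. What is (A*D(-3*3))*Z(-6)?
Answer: -1863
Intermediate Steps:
Z(F) = 1
D(k) = k²
(A*D(-3*3))*Z(-6) = -23*(-3*3)²*1 = -23*(-9)²*1 = -23*81*1 = -1863*1 = -1863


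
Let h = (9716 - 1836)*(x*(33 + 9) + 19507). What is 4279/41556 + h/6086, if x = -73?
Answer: 2691908473237/126454908 ≈ 21288.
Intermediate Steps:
h = 129555080 (h = (9716 - 1836)*(-73*(33 + 9) + 19507) = 7880*(-73*42 + 19507) = 7880*(-3066 + 19507) = 7880*16441 = 129555080)
4279/41556 + h/6086 = 4279/41556 + 129555080/6086 = 4279*(1/41556) + 129555080*(1/6086) = 4279/41556 + 64777540/3043 = 2691908473237/126454908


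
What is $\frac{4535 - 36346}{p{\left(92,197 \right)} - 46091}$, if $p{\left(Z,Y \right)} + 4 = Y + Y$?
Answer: $\frac{31811}{45701} \approx 0.69607$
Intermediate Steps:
$p{\left(Z,Y \right)} = -4 + 2 Y$ ($p{\left(Z,Y \right)} = -4 + \left(Y + Y\right) = -4 + 2 Y$)
$\frac{4535 - 36346}{p{\left(92,197 \right)} - 46091} = \frac{4535 - 36346}{\left(-4 + 2 \cdot 197\right) - 46091} = - \frac{31811}{\left(-4 + 394\right) - 46091} = - \frac{31811}{390 - 46091} = - \frac{31811}{-45701} = \left(-31811\right) \left(- \frac{1}{45701}\right) = \frac{31811}{45701}$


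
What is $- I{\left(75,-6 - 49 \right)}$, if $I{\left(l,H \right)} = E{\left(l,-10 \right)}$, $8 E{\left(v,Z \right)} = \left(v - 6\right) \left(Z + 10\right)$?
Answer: $0$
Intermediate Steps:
$E{\left(v,Z \right)} = \frac{\left(-6 + v\right) \left(10 + Z\right)}{8}$ ($E{\left(v,Z \right)} = \frac{\left(v - 6\right) \left(Z + 10\right)}{8} = \frac{\left(-6 + v\right) \left(10 + Z\right)}{8}$)
$I{\left(l,H \right)} = 0$ ($I{\left(l,H \right)} = - \frac{15}{2} - - \frac{15}{2} + \frac{5 l}{4} + \frac{1}{8} \left(-10\right) l = - \frac{15}{2} + \frac{15}{2} + \frac{5 l}{4} - \frac{5 l}{4} = 0$)
$- I{\left(75,-6 - 49 \right)} = \left(-1\right) 0 = 0$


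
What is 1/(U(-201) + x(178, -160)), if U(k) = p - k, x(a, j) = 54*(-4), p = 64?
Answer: 1/49 ≈ 0.020408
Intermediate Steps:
x(a, j) = -216
U(k) = 64 - k
1/(U(-201) + x(178, -160)) = 1/((64 - 1*(-201)) - 216) = 1/((64 + 201) - 216) = 1/(265 - 216) = 1/49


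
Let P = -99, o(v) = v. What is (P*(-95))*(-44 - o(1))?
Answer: -423225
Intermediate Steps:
(P*(-95))*(-44 - o(1)) = (-99*(-95))*(-44 - 1*1) = 9405*(-44 - 1) = 9405*(-45) = -423225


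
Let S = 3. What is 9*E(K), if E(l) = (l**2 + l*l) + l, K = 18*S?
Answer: 52974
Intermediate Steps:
K = 54 (K = 18*3 = 54)
E(l) = l + 2*l**2 (E(l) = (l**2 + l**2) + l = 2*l**2 + l = l + 2*l**2)
9*E(K) = 9*(54*(1 + 2*54)) = 9*(54*(1 + 108)) = 9*(54*109) = 9*5886 = 52974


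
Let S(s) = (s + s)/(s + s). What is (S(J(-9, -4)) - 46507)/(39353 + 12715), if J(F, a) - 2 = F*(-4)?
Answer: -7751/8678 ≈ -0.89318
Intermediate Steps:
J(F, a) = 2 - 4*F (J(F, a) = 2 + F*(-4) = 2 - 4*F)
S(s) = 1 (S(s) = (2*s)/((2*s)) = (2*s)*(1/(2*s)) = 1)
(S(J(-9, -4)) - 46507)/(39353 + 12715) = (1 - 46507)/(39353 + 12715) = -46506/52068 = -46506*1/52068 = -7751/8678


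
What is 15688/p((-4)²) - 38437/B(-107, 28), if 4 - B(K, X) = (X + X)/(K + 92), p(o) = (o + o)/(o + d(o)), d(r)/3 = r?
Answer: 3063061/116 ≈ 26406.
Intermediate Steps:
d(r) = 3*r
p(o) = ½ (p(o) = (o + o)/(o + 3*o) = (2*o)/((4*o)) = (2*o)*(1/(4*o)) = ½)
B(K, X) = 4 - 2*X/(92 + K) (B(K, X) = 4 - (X + X)/(K + 92) = 4 - 2*X/(92 + K))
15688/p((-4)²) - 38437/B(-107, 28) = 15688/(½) - 38437*(92 - 107)/(2*(184 - 1*28 + 2*(-107))) = 15688*2 - 38437*(-15/(2*(184 - 28 - 214))) = 31376 - 38437/(2*(-1/15)*(-58)) = 31376 - 38437/116/15 = 31376 - 38437*15/116 = 31376 - 576555/116 = 3063061/116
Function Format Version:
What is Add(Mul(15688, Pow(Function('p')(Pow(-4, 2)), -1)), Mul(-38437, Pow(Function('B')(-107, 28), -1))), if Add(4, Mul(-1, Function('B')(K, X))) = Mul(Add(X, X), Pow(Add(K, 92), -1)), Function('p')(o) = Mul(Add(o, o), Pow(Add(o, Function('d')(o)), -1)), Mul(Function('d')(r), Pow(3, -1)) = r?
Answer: Rational(3063061, 116) ≈ 26406.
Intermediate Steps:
Function('d')(r) = Mul(3, r)
Function('p')(o) = Rational(1, 2) (Function('p')(o) = Mul(Add(o, o), Pow(Add(o, Mul(3, o)), -1)) = Mul(Mul(2, o), Pow(Mul(4, o), -1)) = Mul(Mul(2, o), Mul(Rational(1, 4), Pow(o, -1))) = Rational(1, 2))
Function('B')(K, X) = Add(4, Mul(-2, X, Pow(Add(92, K), -1))) (Function('B')(K, X) = Add(4, Mul(-1, Mul(Add(X, X), Pow(Add(K, 92), -1)))) = Add(4, Mul(-1, Mul(Mul(2, X), Pow(Add(92, K), -1)))) = Add(4, Mul(-1, Mul(2, X, Pow(Add(92, K), -1)))) = Add(4, Mul(-2, X, Pow(Add(92, K), -1))))
Add(Mul(15688, Pow(Function('p')(Pow(-4, 2)), -1)), Mul(-38437, Pow(Function('B')(-107, 28), -1))) = Add(Mul(15688, Pow(Rational(1, 2), -1)), Mul(-38437, Pow(Mul(2, Pow(Add(92, -107), -1), Add(184, Mul(-1, 28), Mul(2, -107))), -1))) = Add(Mul(15688, 2), Mul(-38437, Pow(Mul(2, Pow(-15, -1), Add(184, -28, -214)), -1))) = Add(31376, Mul(-38437, Pow(Mul(2, Rational(-1, 15), -58), -1))) = Add(31376, Mul(-38437, Pow(Rational(116, 15), -1))) = Add(31376, Mul(-38437, Rational(15, 116))) = Add(31376, Rational(-576555, 116)) = Rational(3063061, 116)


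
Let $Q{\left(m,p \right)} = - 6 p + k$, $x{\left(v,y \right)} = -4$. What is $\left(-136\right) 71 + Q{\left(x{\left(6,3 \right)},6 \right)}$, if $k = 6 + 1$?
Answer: $-9685$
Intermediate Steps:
$k = 7$
$Q{\left(m,p \right)} = 7 - 6 p$ ($Q{\left(m,p \right)} = - 6 p + 7 = 7 - 6 p$)
$\left(-136\right) 71 + Q{\left(x{\left(6,3 \right)},6 \right)} = \left(-136\right) 71 + \left(7 - 36\right) = -9656 + \left(7 - 36\right) = -9656 - 29 = -9685$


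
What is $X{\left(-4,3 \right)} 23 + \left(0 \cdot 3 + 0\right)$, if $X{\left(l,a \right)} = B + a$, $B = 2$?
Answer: $115$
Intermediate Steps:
$X{\left(l,a \right)} = 2 + a$
$X{\left(-4,3 \right)} 23 + \left(0 \cdot 3 + 0\right) = \left(2 + 3\right) 23 + \left(0 \cdot 3 + 0\right) = 5 \cdot 23 + \left(0 + 0\right) = 115 + 0 = 115$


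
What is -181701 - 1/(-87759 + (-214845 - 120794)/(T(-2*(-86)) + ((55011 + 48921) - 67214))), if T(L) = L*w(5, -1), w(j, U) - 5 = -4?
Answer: -588305165301559/3237765149 ≈ -1.8170e+5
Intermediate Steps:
w(j, U) = 1 (w(j, U) = 5 - 4 = 1)
T(L) = L (T(L) = L*1 = L)
-181701 - 1/(-87759 + (-214845 - 120794)/(T(-2*(-86)) + ((55011 + 48921) - 67214))) = -181701 - 1/(-87759 + (-214845 - 120794)/(-2*(-86) + ((55011 + 48921) - 67214))) = -181701 - 1/(-87759 - 335639/(172 + (103932 - 67214))) = -181701 - 1/(-87759 - 335639/(172 + 36718)) = -181701 - 1/(-87759 - 335639/36890) = -181701 - 1/(-3237765149/36890) = -181701 - 1*(-36890/3237765149) = -181701 + 36890/3237765149 = -588305165301559/3237765149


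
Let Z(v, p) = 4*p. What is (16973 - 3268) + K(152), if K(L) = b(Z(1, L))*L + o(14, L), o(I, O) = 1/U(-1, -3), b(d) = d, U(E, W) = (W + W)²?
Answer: 3820357/36 ≈ 1.0612e+5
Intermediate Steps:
U(E, W) = 4*W² (U(E, W) = (2*W)² = 4*W²)
o(I, O) = 1/36 (o(I, O) = 1/(4*(-3)²) = 1/(4*9) = 1/36)
K(L) = 1/36 + 4*L² (K(L) = (4*L)*L + 1/36 = 4*L² + 1/36 = 1/36 + 4*L²)
(16973 - 3268) + K(152) = (16973 - 3268) + (1/36 + 4*152²) = 13705 + (1/36 + 4*23104) = 13705 + (1/36 + 92416) = 13705 + 3326977/36 = 3820357/36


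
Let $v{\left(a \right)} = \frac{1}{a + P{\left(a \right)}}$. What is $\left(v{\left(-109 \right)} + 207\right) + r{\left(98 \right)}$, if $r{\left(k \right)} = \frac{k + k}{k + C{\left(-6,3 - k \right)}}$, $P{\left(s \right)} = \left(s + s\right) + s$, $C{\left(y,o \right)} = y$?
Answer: $\frac{2097137}{10028} \approx 209.13$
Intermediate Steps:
$P{\left(s \right)} = 3 s$ ($P{\left(s \right)} = 2 s + s = 3 s$)
$r{\left(k \right)} = \frac{2 k}{-6 + k}$ ($r{\left(k \right)} = \frac{k + k}{k - 6} = \frac{2 k}{-6 + k}$)
$v{\left(a \right)} = \frac{1}{4 a}$ ($v{\left(a \right)} = \frac{1}{a + 3 a} = \frac{1}{4 a}$)
$\left(v{\left(-109 \right)} + 207\right) + r{\left(98 \right)} = \left(\frac{1}{4 \left(-109\right)} + 207\right) + 2 \cdot 98 \frac{1}{-6 + 98} = \left(\frac{1}{4} \left(- \frac{1}{109}\right) + 207\right) + 2 \cdot 98 \cdot \frac{1}{92} = \left(- \frac{1}{436} + 207\right) + 2 \cdot 98 \cdot \frac{1}{92} = \frac{90251}{436} + \frac{49}{23} = \frac{2097137}{10028}$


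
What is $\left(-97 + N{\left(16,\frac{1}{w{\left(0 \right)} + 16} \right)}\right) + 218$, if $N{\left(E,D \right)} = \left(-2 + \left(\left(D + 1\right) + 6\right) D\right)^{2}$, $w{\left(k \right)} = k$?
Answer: $\frac{8089057}{65536} \approx 123.43$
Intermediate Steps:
$N{\left(E,D \right)} = \left(-2 + D \left(7 + D\right)\right)^{2}$ ($N{\left(E,D \right)} = \left(-2 + \left(\left(1 + D\right) + 6\right) D\right)^{2} = \left(-2 + \left(7 + D\right) D\right)^{2} = \left(-2 + D \left(7 + D\right)\right)^{2}$)
$\left(-97 + N{\left(16,\frac{1}{w{\left(0 \right)} + 16} \right)}\right) + 218 = \left(-97 + \left(-2 + \left(\frac{1}{0 + 16}\right)^{2} + \frac{7}{0 + 16}\right)^{2}\right) + 218 = \left(-97 + \left(-2 + \left(\frac{1}{16}\right)^{2} + \frac{7}{16}\right)^{2}\right) + 218 = \left(-97 + \left(-2 + \left(\frac{1}{16}\right)^{2} + 7 \cdot \frac{1}{16}\right)^{2}\right) + 218 = \left(-97 + \left(-2 + \frac{1}{256} + \frac{7}{16}\right)^{2}\right) + 218 = \left(-97 + \left(- \frac{399}{256}\right)^{2}\right) + 218 = \left(-97 + \frac{159201}{65536}\right) + 218 = - \frac{6197791}{65536} + 218 = \frac{8089057}{65536}$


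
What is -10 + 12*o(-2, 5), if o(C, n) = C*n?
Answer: -130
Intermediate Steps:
-10 + 12*o(-2, 5) = -10 + 12*(-2*5) = -10 + 12*(-10) = -10 - 120 = -130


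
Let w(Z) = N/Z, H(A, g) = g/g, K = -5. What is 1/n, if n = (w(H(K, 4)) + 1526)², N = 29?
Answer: 1/2418025 ≈ 4.1356e-7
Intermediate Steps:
H(A, g) = 1
w(Z) = 29/Z
n = 2418025 (n = (29/1 + 1526)² = (29*1 + 1526)² = (29 + 1526)² = 1555² = 2418025)
1/n = 1/2418025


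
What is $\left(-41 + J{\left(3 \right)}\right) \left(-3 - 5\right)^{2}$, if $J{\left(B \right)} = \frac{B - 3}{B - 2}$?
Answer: $-2624$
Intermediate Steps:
$J{\left(B \right)} = \frac{-3 + B}{-2 + B}$ ($J{\left(B \right)} = \frac{-3 + B}{B + \left(-5 + 3\right)} = \frac{-3 + B}{B - 2} = \frac{-3 + B}{-2 + B}$)
$\left(-41 + J{\left(3 \right)}\right) \left(-3 - 5\right)^{2} = \left(-41 + \frac{-3 + 3}{-2 + 3}\right) \left(-3 - 5\right)^{2} = \left(-41 + 1^{-1} \cdot 0\right) \left(-8\right)^{2} = \left(-41 + 1 \cdot 0\right) 64 = \left(-41 + 0\right) 64 = \left(-41\right) 64 = -2624$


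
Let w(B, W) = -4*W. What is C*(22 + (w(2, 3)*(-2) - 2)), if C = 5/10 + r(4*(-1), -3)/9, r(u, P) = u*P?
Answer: 242/3 ≈ 80.667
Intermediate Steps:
r(u, P) = P*u
C = 11/6 (C = 5/10 - 12*(-1)/9 = 5*(1/10) - 3*(-4)*(1/9) = 1/2 + 12*(1/9) = 1/2 + 4/3 = 11/6 ≈ 1.8333)
C*(22 + (w(2, 3)*(-2) - 2)) = 11*(22 + (-4*3*(-2) - 2))/6 = 11*(22 + (-12*(-2) - 2))/6 = 11*(22 + (24 - 2))/6 = 11*(22 + 22)/6 = (11/6)*44 = 242/3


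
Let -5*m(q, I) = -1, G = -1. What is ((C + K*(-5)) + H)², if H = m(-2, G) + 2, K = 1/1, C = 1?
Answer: 81/25 ≈ 3.2400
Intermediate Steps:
m(q, I) = ⅕ (m(q, I) = -⅕*(-1) = ⅕)
K = 1 (K = 1*1 = 1)
H = 11/5 (H = ⅕ + 2 = 11/5 ≈ 2.2000)
((C + K*(-5)) + H)² = ((1 + 1*(-5)) + 11/5)² = ((1 - 5) + 11/5)² = (-4 + 11/5)² = (-9/5)² = 81/25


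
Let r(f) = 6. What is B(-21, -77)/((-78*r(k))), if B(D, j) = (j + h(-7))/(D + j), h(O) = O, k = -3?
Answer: -1/546 ≈ -0.0018315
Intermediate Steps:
B(D, j) = (-7 + j)/(D + j) (B(D, j) = (j - 7)/(D + j) = (-7 + j)/(D + j))
B(-21, -77)/((-78*r(k))) = ((-7 - 77)/(-21 - 77))/((-78*6)) = (-84/(-98))/(-468) = -1/98*(-84)*(-1/468) = (6/7)*(-1/468) = -1/546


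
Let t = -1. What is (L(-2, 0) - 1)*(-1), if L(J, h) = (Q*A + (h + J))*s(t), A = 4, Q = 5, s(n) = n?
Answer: 19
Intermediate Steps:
L(J, h) = -20 - J - h (L(J, h) = (5*4 + (h + J))*(-1) = (20 + (J + h))*(-1) = (20 + J + h)*(-1) = -20 - J - h)
(L(-2, 0) - 1)*(-1) = ((-20 - 1*(-2) - 1*0) - 1)*(-1) = ((-20 + 2 + 0) - 1)*(-1) = (-18 - 1)*(-1) = -19*(-1) = 19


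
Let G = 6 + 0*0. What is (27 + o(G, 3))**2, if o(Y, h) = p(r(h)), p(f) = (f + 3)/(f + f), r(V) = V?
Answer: 784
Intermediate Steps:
G = 6 (G = 6 + 0 = 6)
p(f) = (3 + f)/(2*f) (p(f) = (3 + f)/((2*f)) = (3 + f)*(1/(2*f)) = (3 + f)/(2*f))
o(Y, h) = (3 + h)/(2*h)
(27 + o(G, 3))**2 = (27 + (1/2)*(3 + 3)/3)**2 = (27 + (1/2)*(1/3)*6)**2 = (27 + 1)**2 = 28**2 = 784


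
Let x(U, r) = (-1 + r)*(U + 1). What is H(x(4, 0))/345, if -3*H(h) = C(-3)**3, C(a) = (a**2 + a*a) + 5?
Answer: -529/45 ≈ -11.756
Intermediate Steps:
x(U, r) = (1 + U)*(-1 + r) (x(U, r) = (-1 + r)*(1 + U) = (1 + U)*(-1 + r))
C(a) = 5 + 2*a**2 (C(a) = (a**2 + a**2) + 5 = 2*a**2 + 5 = 5 + 2*a**2)
H(h) = -12167/3 (H(h) = -(5 + 2*(-3)**2)**3/3 = -(5 + 2*9)**3/3 = -(5 + 18)**3/3 = -1/3*23**3 = -1/3*12167 = -12167/3)
H(x(4, 0))/345 = -12167/3/345 = -12167/3*1/345 = -529/45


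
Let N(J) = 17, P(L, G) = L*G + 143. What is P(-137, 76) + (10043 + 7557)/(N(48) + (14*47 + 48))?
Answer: -7406887/723 ≈ -10245.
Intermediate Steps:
P(L, G) = 143 + G*L (P(L, G) = G*L + 143 = 143 + G*L)
P(-137, 76) + (10043 + 7557)/(N(48) + (14*47 + 48)) = (143 + 76*(-137)) + (10043 + 7557)/(17 + (14*47 + 48)) = (143 - 10412) + 17600/(17 + (658 + 48)) = -10269 + 17600/(17 + 706) = -10269 + 17600/723 = -7406887/723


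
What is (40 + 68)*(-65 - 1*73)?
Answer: -14904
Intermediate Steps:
(40 + 68)*(-65 - 1*73) = 108*(-65 - 73) = 108*(-138) = -14904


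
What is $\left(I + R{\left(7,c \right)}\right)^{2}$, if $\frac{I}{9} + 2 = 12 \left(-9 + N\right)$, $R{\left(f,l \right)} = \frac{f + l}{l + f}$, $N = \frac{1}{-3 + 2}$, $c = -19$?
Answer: $1203409$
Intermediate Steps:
$N = -1$ ($N = \frac{1}{-1} = -1$)
$R{\left(f,l \right)} = 1$ ($R{\left(f,l \right)} = \frac{f + l}{f + l} = 1$)
$I = -1098$ ($I = -18 + 9 \cdot 12 \left(-9 - 1\right) = -18 + 9 \cdot 12 \left(-10\right) = -18 + 9 \left(-120\right) = -18 - 1080 = -1098$)
$\left(I + R{\left(7,c \right)}\right)^{2} = \left(-1098 + 1\right)^{2} = \left(-1097\right)^{2} = 1203409$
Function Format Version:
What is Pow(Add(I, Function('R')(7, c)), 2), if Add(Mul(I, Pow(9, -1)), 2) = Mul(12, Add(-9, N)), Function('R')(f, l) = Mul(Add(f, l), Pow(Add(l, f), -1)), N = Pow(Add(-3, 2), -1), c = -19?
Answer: 1203409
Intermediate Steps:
N = -1 (N = Pow(-1, -1) = -1)
Function('R')(f, l) = 1 (Function('R')(f, l) = Mul(Add(f, l), Pow(Add(f, l), -1)) = 1)
I = -1098 (I = Add(-18, Mul(9, Mul(12, Add(-9, -1)))) = Add(-18, Mul(9, Mul(12, -10))) = Add(-18, Mul(9, -120)) = Add(-18, -1080) = -1098)
Pow(Add(I, Function('R')(7, c)), 2) = Pow(Add(-1098, 1), 2) = Pow(-1097, 2) = 1203409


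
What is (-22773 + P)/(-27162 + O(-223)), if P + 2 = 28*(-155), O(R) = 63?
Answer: 27115/27099 ≈ 1.0006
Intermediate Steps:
P = -4342 (P = -2 + 28*(-155) = -2 - 4340 = -4342)
(-22773 + P)/(-27162 + O(-223)) = (-22773 - 4342)/(-27162 + 63) = -27115/(-27099) = -27115*(-1/27099) = 27115/27099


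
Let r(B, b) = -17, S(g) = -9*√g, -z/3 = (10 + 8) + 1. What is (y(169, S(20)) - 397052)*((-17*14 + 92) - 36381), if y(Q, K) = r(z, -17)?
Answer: 14503739363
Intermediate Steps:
z = -57 (z = -3*((10 + 8) + 1) = -3*(18 + 1) = -3*19 = -57)
y(Q, K) = -17
(y(169, S(20)) - 397052)*((-17*14 + 92) - 36381) = (-17 - 397052)*((-17*14 + 92) - 36381) = -397069*((-238 + 92) - 36381) = -397069*(-146 - 36381) = -397069*(-36527) = 14503739363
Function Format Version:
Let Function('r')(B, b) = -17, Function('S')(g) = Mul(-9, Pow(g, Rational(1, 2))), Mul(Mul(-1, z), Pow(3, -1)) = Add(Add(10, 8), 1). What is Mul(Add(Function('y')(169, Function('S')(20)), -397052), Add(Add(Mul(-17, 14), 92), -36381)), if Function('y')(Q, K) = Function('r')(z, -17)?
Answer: 14503739363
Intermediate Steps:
z = -57 (z = Mul(-3, Add(Add(10, 8), 1)) = Mul(-3, Add(18, 1)) = Mul(-3, 19) = -57)
Function('y')(Q, K) = -17
Mul(Add(Function('y')(169, Function('S')(20)), -397052), Add(Add(Mul(-17, 14), 92), -36381)) = Mul(Add(-17, -397052), Add(Add(Mul(-17, 14), 92), -36381)) = Mul(-397069, Add(Add(-238, 92), -36381)) = Mul(-397069, Add(-146, -36381)) = Mul(-397069, -36527) = 14503739363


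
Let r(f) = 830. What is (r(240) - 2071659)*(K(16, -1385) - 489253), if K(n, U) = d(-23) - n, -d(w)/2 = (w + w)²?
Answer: 1021956182329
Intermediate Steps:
d(w) = -8*w² (d(w) = -2*(w + w)² = -2*4*w² = -8*w²)
K(n, U) = -4232 - n (K(n, U) = -8*(-23)² - n = -8*529 - n = -4232 - n)
(r(240) - 2071659)*(K(16, -1385) - 489253) = (830 - 2071659)*((-4232 - 1*16) - 489253) = -2070829*((-4232 - 16) - 489253) = -2070829*(-4248 - 489253) = -2070829*(-493501) = 1021956182329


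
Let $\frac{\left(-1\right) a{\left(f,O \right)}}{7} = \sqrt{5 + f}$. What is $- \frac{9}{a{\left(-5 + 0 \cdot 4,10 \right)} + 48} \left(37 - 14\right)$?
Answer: $- \frac{69}{16} \approx -4.3125$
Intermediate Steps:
$a{\left(f,O \right)} = - 7 \sqrt{5 + f}$
$- \frac{9}{a{\left(-5 + 0 \cdot 4,10 \right)} + 48} \left(37 - 14\right) = - \frac{9}{- 7 \sqrt{5 + \left(-5 + 0 \cdot 4\right)} + 48} \left(37 - 14\right) = - \frac{9}{- 7 \sqrt{5 + \left(-5 + 0\right)} + 48} \left(37 - 14\right) = - \frac{9}{- 7 \sqrt{5 - 5} + 48} \cdot 23 = - \frac{9}{- 7 \sqrt{0} + 48} \cdot 23 = - \frac{9}{\left(-7\right) 0 + 48} \cdot 23 = - \frac{9}{0 + 48} \cdot 23 = - \frac{9}{48} \cdot 23 = \left(-9\right) \frac{1}{48} \cdot 23 = \left(- \frac{3}{16}\right) 23 = - \frac{69}{16}$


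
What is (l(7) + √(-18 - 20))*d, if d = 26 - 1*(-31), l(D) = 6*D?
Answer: 2394 + 57*I*√38 ≈ 2394.0 + 351.37*I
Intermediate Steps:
d = 57 (d = 26 + 31 = 57)
(l(7) + √(-18 - 20))*d = (6*7 + √(-18 - 20))*57 = (42 + √(-38))*57 = (42 + I*√38)*57 = 2394 + 57*I*√38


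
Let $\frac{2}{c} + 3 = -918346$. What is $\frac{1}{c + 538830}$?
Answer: $\frac{918349}{494833991668} \approx 1.8559 \cdot 10^{-6}$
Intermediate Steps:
$c = - \frac{2}{918349}$ ($c = \frac{2}{-3 - 918346} = \frac{2}{-918349} = 2 \left(- \frac{1}{918349}\right) = - \frac{2}{918349} \approx -2.1778 \cdot 10^{-6}$)
$\frac{1}{c + 538830} = \frac{1}{- \frac{2}{918349} + 538830} = \frac{1}{\frac{494833991668}{918349}} = \frac{918349}{494833991668}$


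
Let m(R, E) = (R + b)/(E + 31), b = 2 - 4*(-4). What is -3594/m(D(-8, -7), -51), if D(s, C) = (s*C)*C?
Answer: -35940/187 ≈ -192.19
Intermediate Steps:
D(s, C) = s*C² (D(s, C) = (C*s)*C = s*C²)
b = 18 (b = 2 + 16 = 18)
m(R, E) = (18 + R)/(31 + E) (m(R, E) = (R + 18)/(E + 31) = (18 + R)/(31 + E))
-3594/m(D(-8, -7), -51) = -3594*(31 - 51)/(18 - 8*(-7)²) = -3594*(-20/(18 - 8*49)) = -3594*(-20/(18 - 392)) = -3594/((-1/20*(-374))) = -3594/187/10 = -3594*10/187 = -35940/187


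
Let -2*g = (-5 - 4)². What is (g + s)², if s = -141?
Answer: 131769/4 ≈ 32942.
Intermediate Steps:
g = -81/2 (g = -(-5 - 4)²/2 = -½*(-9)² = -½*81 = -81/2 ≈ -40.500)
(g + s)² = (-81/2 - 141)² = (-363/2)² = 131769/4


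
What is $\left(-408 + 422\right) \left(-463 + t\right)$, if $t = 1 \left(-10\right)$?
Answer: $-6622$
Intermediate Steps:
$t = -10$
$\left(-408 + 422\right) \left(-463 + t\right) = \left(-408 + 422\right) \left(-463 - 10\right) = 14 \left(-473\right) = -6622$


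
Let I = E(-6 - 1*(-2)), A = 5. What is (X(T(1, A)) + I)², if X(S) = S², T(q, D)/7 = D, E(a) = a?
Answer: 1490841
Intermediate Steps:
T(q, D) = 7*D
I = -4 (I = -6 - 1*(-2) = -6 + 2 = -4)
(X(T(1, A)) + I)² = ((7*5)² - 4)² = (35² - 4)² = (1225 - 4)² = 1221² = 1490841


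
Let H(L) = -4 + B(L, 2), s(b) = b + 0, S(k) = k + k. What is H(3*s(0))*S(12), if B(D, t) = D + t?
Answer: -48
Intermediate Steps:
S(k) = 2*k
s(b) = b
H(L) = -2 + L (H(L) = -4 + (L + 2) = -4 + (2 + L) = -2 + L)
H(3*s(0))*S(12) = (-2 + 3*0)*(2*12) = (-2 + 0)*24 = -2*24 = -48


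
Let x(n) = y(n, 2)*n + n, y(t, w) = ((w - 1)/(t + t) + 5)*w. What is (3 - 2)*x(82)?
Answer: 903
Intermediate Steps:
y(t, w) = w*(5 + (-1 + w)/(2*t)) (y(t, w) = ((-1 + w)/((2*t)) + 5)*w = ((-1 + w)*(1/(2*t)) + 5)*w = ((-1 + w)/(2*t) + 5)*w = (5 + (-1 + w)/(2*t))*w = w*(5 + (-1 + w)/(2*t)))
x(n) = 1 + 11*n (x(n) = ((½)*2*(-1 + 2 + 10*n)/n)*n + n = ((½)*2*(1 + 10*n)/n)*n + n = ((1 + 10*n)/n)*n + n = (1 + 10*n) + n = 1 + 11*n)
(3 - 2)*x(82) = (3 - 2)*(1 + 11*82) = 1*(1 + 902) = 1*903 = 903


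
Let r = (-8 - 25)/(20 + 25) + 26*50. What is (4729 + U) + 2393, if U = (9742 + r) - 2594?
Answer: 233539/15 ≈ 15569.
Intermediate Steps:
r = 19489/15 (r = -33/45 + 1300 = -33*1/45 + 1300 = -11/15 + 1300 = 19489/15 ≈ 1299.3)
U = 126709/15 (U = (9742 + 19489/15) - 2594 = 165619/15 - 2594 = 126709/15 ≈ 8447.3)
(4729 + U) + 2393 = (4729 + 126709/15) + 2393 = 197644/15 + 2393 = 233539/15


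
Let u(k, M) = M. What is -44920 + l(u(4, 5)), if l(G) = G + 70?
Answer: -44845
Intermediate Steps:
l(G) = 70 + G
-44920 + l(u(4, 5)) = -44920 + (70 + 5) = -44920 + 75 = -44845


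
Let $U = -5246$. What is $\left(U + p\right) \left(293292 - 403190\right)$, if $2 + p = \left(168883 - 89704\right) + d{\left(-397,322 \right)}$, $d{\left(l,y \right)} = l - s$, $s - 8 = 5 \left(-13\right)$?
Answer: $-8087503718$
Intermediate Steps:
$s = -57$ ($s = 8 + 5 \left(-13\right) = 8 - 65 = -57$)
$d{\left(l,y \right)} = 57 + l$ ($d{\left(l,y \right)} = l - -57 = l + 57 = 57 + l$)
$p = 78837$ ($p = -2 + \left(\left(168883 - 89704\right) + \left(57 - 397\right)\right) = -2 + \left(79179 - 340\right) = -2 + 78839 = 78837$)
$\left(U + p\right) \left(293292 - 403190\right) = \left(-5246 + 78837\right) \left(293292 - 403190\right) = 73591 \left(-109898\right) = -8087503718$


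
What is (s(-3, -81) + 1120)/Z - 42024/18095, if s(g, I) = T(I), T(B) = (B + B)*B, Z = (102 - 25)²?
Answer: 111022/1393315 ≈ 0.079682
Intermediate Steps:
Z = 5929 (Z = 77² = 5929)
T(B) = 2*B² (T(B) = (2*B)*B = 2*B²)
s(g, I) = 2*I²
(s(-3, -81) + 1120)/Z - 42024/18095 = (2*(-81)² + 1120)/5929 - 42024/18095 = (2*6561 + 1120)*(1/5929) - 42024*1/18095 = (13122 + 1120)*(1/5929) - 42024/18095 = 14242*(1/5929) - 42024/18095 = 14242/5929 - 42024/18095 = 111022/1393315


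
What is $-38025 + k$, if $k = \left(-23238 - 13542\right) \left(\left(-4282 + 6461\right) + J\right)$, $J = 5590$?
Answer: $-285781845$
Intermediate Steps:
$k = -285743820$ ($k = \left(-23238 - 13542\right) \left(\left(-4282 + 6461\right) + 5590\right) = - 36780 \left(2179 + 5590\right) = \left(-36780\right) 7769 = -285743820$)
$-38025 + k = -38025 - 285743820 = -285781845$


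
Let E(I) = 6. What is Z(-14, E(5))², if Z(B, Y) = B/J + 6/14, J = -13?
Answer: 18769/8281 ≈ 2.2665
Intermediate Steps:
Z(B, Y) = 3/7 - B/13 (Z(B, Y) = B/(-13) + 6/14 = B*(-1/13) + 6*(1/14) = -B/13 + 3/7 = 3/7 - B/13)
Z(-14, E(5))² = (3/7 - 1/13*(-14))² = (3/7 + 14/13)² = (137/91)² = 18769/8281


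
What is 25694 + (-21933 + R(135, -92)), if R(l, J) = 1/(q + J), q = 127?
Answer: 131636/35 ≈ 3761.0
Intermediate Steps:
R(l, J) = 1/(127 + J)
25694 + (-21933 + R(135, -92)) = 25694 + (-21933 + 1/(127 - 92)) = 25694 + (-21933 + 1/35) = 25694 - 767654/35 = 131636/35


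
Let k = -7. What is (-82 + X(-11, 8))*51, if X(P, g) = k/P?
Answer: -45645/11 ≈ -4149.5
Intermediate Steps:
X(P, g) = -7/P
(-82 + X(-11, 8))*51 = (-82 - 7/(-11))*51 = (-82 - 7*(-1/11))*51 = (-82 + 7/11)*51 = -895/11*51 = -45645/11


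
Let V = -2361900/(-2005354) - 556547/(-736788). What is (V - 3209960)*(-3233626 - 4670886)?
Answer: 360474605657610165356096/14206930413 ≈ 2.5373e+13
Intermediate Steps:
V = 109857435763/56827721652 (V = -2361900*(-1/2005354) - 556547*(-1/736788) = 1180950/1002677 + 556547/736788 = 109857435763/56827721652 ≈ 1.9332)
(V - 3209960)*(-3233626 - 4670886) = (109857435763/56827721652 - 3209960)*(-3233626 - 4670886) = -182414603536618157/56827721652*(-7904512) = 360474605657610165356096/14206930413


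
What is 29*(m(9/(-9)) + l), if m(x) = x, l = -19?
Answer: -580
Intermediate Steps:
29*(m(9/(-9)) + l) = 29*(9/(-9) - 19) = 29*(9*(-1/9) - 19) = 29*(-1 - 19) = 29*(-20) = -580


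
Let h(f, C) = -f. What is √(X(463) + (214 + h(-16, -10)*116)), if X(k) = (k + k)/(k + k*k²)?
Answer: √23781452252935/107185 ≈ 45.497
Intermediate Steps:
X(k) = 2*k/(k + k³) (X(k) = (2*k)/(k + k³) = 2*k/(k + k³))
√(X(463) + (214 + h(-16, -10)*116)) = √(2/(1 + 463²) + (214 - 1*(-16)*116)) = √(2/(1 + 214369) + (214 + 16*116)) = √(2/214370 + (214 + 1856)) = √(2*(1/214370) + 2070) = √(1/107185 + 2070) = √(221872951/107185) = √23781452252935/107185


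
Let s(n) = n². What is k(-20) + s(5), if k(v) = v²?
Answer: 425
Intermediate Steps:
k(-20) + s(5) = (-20)² + 5² = 400 + 25 = 425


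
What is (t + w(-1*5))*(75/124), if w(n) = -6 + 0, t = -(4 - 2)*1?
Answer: -150/31 ≈ -4.8387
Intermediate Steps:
t = -2 (t = -1*2*1 = -2*1 = -2)
w(n) = -6
(t + w(-1*5))*(75/124) = (-2 - 6)*(75/124) = -600/124 = -8*75/124 = -150/31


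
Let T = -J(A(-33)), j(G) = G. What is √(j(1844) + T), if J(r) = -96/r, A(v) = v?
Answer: 2*√55693/11 ≈ 42.908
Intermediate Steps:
T = -32/11 (T = -(-96)/(-33) = -(-96)*(-1)/33 = -1*32/11 = -32/11 ≈ -2.9091)
√(j(1844) + T) = √(1844 - 32/11) = √(20252/11) = 2*√55693/11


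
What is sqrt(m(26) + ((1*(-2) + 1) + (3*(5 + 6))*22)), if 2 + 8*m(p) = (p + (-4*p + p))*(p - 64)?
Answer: 13*sqrt(23)/2 ≈ 31.173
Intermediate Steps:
m(p) = -1/4 - p*(-64 + p)/4 (m(p) = -1/4 + ((p + (-4*p + p))*(p - 64))/8 = -1/4 + ((p - 3*p)*(-64 + p))/8 = -1/4 + ((-2*p)*(-64 + p))/8 = -1/4 + (-2*p*(-64 + p))/8 = -1/4 - p*(-64 + p)/4)
sqrt(m(26) + ((1*(-2) + 1) + (3*(5 + 6))*22)) = sqrt((-1/4 + 16*26 - 1/4*26**2) + ((1*(-2) + 1) + (3*(5 + 6))*22)) = sqrt((-1/4 + 416 - 1/4*676) + ((-2 + 1) + (3*11)*22)) = sqrt((-1/4 + 416 - 169) + (-1 + 33*22)) = sqrt(987/4 + (-1 + 726)) = sqrt(987/4 + 725) = sqrt(3887/4) = 13*sqrt(23)/2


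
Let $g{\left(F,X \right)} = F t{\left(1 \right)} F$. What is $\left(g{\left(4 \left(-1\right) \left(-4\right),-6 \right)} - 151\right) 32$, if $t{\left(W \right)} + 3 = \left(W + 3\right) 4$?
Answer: $101664$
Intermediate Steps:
$t{\left(W \right)} = 9 + 4 W$ ($t{\left(W \right)} = -3 + \left(W + 3\right) 4 = -3 + \left(3 + W\right) 4 = -3 + \left(12 + 4 W\right) = 9 + 4 W$)
$g{\left(F,X \right)} = 13 F^{2}$ ($g{\left(F,X \right)} = F \left(9 + 4 \cdot 1\right) F = F \left(9 + 4\right) F = F 13 F = 13 F F = 13 F^{2}$)
$\left(g{\left(4 \left(-1\right) \left(-4\right),-6 \right)} - 151\right) 32 = \left(13 \left(4 \left(-1\right) \left(-4\right)\right)^{2} - 151\right) 32 = \left(13 \left(\left(-4\right) \left(-4\right)\right)^{2} - 151\right) 32 = \left(13 \cdot 16^{2} - 151\right) 32 = \left(13 \cdot 256 - 151\right) 32 = \left(3328 - 151\right) 32 = 3177 \cdot 32 = 101664$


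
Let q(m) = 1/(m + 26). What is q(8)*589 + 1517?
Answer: 52167/34 ≈ 1534.3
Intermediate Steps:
q(m) = 1/(26 + m)
q(8)*589 + 1517 = 589/(26 + 8) + 1517 = 589/34 + 1517 = 52167/34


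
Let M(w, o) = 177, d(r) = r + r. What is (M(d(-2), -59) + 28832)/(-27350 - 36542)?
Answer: -29009/63892 ≈ -0.45403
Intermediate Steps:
d(r) = 2*r
(M(d(-2), -59) + 28832)/(-27350 - 36542) = (177 + 28832)/(-27350 - 36542) = 29009/(-63892) = 29009*(-1/63892) = -29009/63892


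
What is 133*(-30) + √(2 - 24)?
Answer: -3990 + I*√22 ≈ -3990.0 + 4.6904*I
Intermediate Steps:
133*(-30) + √(2 - 24) = -3990 + √(-22) = -3990 + I*√22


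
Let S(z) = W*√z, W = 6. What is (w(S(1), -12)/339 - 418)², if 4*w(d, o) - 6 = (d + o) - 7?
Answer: 321279244225/1838736 ≈ 1.7473e+5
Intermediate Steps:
S(z) = 6*√z
w(d, o) = -¼ + d/4 + o/4 (w(d, o) = 3/2 + ((d + o) - 7)/4 = 3/2 + (-7 + d + o)/4 = 3/2 + (-7/4 + d/4 + o/4) = -¼ + d/4 + o/4)
(w(S(1), -12)/339 - 418)² = ((-¼ + (6*√1)/4 + (¼)*(-12))/339 - 418)² = ((-¼ + (6*1)/4 - 3)*(1/339) - 418)² = ((-¼ + (¼)*6 - 3)*(1/339) - 418)² = ((-¼ + 3/2 - 3)*(1/339) - 418)² = (-7/4*1/339 - 418)² = (-7/1356 - 418)² = (-566815/1356)² = 321279244225/1838736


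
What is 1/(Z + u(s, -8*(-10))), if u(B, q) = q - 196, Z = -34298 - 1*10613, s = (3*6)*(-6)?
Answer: -1/45027 ≈ -2.2209e-5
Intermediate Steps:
s = -108 (s = 18*(-6) = -108)
Z = -44911 (Z = -34298 - 10613 = -44911)
u(B, q) = -196 + q
1/(Z + u(s, -8*(-10))) = 1/(-44911 + (-196 - 8*(-10))) = 1/(-44911 + (-196 + 80)) = 1/(-44911 - 116) = 1/(-45027) = -1/45027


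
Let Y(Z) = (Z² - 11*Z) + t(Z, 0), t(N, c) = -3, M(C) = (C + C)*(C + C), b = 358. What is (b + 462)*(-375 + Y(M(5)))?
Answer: 6988040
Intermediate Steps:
M(C) = 4*C² (M(C) = (2*C)*(2*C) = 4*C²)
Y(Z) = -3 + Z² - 11*Z (Y(Z) = (Z² - 11*Z) - 3 = -3 + Z² - 11*Z)
(b + 462)*(-375 + Y(M(5))) = (358 + 462)*(-375 + (-3 + (4*5²)² - 44*5²)) = 820*(-375 + (-3 + (4*25)² - 44*25)) = 820*(-375 + (-3 + 100² - 11*100)) = 820*(-375 + (-3 + 10000 - 1100)) = 820*(-375 + 8897) = 820*8522 = 6988040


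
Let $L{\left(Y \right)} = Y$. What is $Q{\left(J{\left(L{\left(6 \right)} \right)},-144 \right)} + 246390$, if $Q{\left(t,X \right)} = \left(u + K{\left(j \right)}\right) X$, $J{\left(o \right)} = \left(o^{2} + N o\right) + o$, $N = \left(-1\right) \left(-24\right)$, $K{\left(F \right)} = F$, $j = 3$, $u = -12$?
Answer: $247686$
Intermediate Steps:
$N = 24$
$J{\left(o \right)} = o^{2} + 25 o$ ($J{\left(o \right)} = \left(o^{2} + 24 o\right) + o = o^{2} + 25 o$)
$Q{\left(t,X \right)} = - 9 X$ ($Q{\left(t,X \right)} = \left(-12 + 3\right) X = - 9 X$)
$Q{\left(J{\left(L{\left(6 \right)} \right)},-144 \right)} + 246390 = \left(-9\right) \left(-144\right) + 246390 = 1296 + 246390 = 247686$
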